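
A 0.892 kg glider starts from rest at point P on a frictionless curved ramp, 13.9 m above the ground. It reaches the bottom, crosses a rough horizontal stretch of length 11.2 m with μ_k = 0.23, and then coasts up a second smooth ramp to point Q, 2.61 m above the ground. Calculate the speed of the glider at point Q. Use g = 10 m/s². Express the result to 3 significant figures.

v = 13.2 m/s

Energy at P: mgh₁ = (0.892)(10)(13.9) = 123.99 J
Friction loss: W_f = μ_k mg d = 22.98 J
At Q: ½mv² + mgh₂ = mgh₁ − W_f
½mv² = 123.99 − 22.98 − 23.281 = 77.729 J
v = √(2 × 77.729/0.892) = 13.20 m/s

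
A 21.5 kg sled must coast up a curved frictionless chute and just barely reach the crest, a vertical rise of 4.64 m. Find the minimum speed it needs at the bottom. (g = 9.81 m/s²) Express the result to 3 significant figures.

v = 9.54 m/s

At the top it is momentarily at rest, so all KE converts to PE: ½mv² = mgh
v = √(2gh) = √(2 × 9.81 × 4.64) = 9.541 m/s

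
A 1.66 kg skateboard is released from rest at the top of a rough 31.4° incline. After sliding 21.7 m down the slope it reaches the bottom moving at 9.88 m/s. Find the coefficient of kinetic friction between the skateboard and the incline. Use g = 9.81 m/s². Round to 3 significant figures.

Energy balance down the incline: mg L sinθ − ½mv² = μ_k (mg cosθ) L
mgL sinθ = 184.11 J; ½mv² = 81.020 J
W_f = 184.11 − 81.020 = 103.1 J
μ_k = W_f/(mg cosθ · L) = 103.1/(13.90 × 21.7) = 0.3418

μ_k = 0.342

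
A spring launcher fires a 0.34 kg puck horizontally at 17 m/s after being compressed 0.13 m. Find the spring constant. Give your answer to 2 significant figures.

½kx² = ½mv²
k = mv²/x² = (0.34)(17)²/(0.13)² = 5814 N/m

k = 5800 N/m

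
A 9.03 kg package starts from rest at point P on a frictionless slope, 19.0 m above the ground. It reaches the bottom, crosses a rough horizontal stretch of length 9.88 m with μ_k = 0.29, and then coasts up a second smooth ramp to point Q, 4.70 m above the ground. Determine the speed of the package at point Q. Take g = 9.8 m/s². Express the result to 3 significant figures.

Energy at P: mgh₁ = (9.03)(9.8)(19.0) = 1681.4 J
Friction loss: W_f = μ_k mg d = 253.6 J
At Q: ½mv² + mgh₂ = mgh₁ − W_f
½mv² = 1681.4 − 253.6 − 415.92 = 1011.9 J
v = √(2 × 1011.9/9.03) = 14.97 m/s

v = 15.0 m/s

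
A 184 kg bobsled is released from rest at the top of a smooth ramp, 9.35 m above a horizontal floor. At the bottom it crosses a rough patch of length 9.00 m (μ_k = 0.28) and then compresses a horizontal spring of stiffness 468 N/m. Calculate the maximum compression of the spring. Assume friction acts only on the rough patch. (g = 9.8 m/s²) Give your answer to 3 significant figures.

Initial energy: E₁ = mgh = (184)(9.8)(9.35) = 16860 J
Friction removes W_f = μ_k mg d = (0.28)(184)(9.8)(9.00) = 4544 J
Energy reaching the spring: E = 16860 − 4544 = 12316 J
At max compression ½kx² = E ⇒ x = √(2E/k) = √(2 × 12316/468) = 7.255 m

x = 7.25 m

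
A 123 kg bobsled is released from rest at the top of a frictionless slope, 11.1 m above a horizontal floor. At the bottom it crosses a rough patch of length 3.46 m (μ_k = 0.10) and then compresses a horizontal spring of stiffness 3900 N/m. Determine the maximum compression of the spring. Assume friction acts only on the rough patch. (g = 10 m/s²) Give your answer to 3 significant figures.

x = 2.60 m

Initial energy: E₁ = mgh = (123)(10)(11.1) = 13653 J
Friction removes W_f = μ_k mg d = (0.10)(123)(10)(3.46) = 425.6 J
Energy reaching the spring: E = 13653 − 425.6 = 13227 J
At max compression ½kx² = E ⇒ x = √(2E/k) = √(2 × 13227/3900) = 2.604 m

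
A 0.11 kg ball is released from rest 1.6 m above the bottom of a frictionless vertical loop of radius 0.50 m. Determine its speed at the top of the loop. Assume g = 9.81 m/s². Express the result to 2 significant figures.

v = 3.4 m/s

Energy conservation: mgh = ½mv_top² + mg(2r)
v_top² = 2g(h − 2r) = 2(9.81)(1.6 − 1.000) = 11.77
v_top = 3.431 m/s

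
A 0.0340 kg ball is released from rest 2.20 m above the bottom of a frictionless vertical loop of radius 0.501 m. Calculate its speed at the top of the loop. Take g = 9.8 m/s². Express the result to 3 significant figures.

Energy conservation: mgh = ½mv_top² + mg(2r)
v_top² = 2g(h − 2r) = 2(9.8)(2.20 − 1.002) = 23.48
v_top = 4.846 m/s

v = 4.85 m/s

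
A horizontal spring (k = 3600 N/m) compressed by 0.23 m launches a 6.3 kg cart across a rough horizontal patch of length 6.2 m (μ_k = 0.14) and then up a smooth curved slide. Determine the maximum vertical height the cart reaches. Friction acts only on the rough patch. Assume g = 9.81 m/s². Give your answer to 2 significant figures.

h = 0.67 m

Spring energy: E₀ = ½kx² = ½(3600)(0.23)² = 95.220 J
Friction: W_f = μ_k mg d = (0.14)(6.3)(9.81)(6.2) = 53.65 J
Energy at base of ramp: E = 95.220 − 53.65 = 41.575 J
At max height all remaining energy is PE: mgh = E ⇒ h = E/(mg) = 41.575/(6.3 × 9.81) = 0.6727 m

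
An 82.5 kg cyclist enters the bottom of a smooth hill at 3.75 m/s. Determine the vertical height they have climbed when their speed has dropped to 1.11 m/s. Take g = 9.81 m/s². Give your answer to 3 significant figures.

h = 0.654 m

Conservation of energy: ½mv₁² = ½mv₂² + mgh
h = (v₁² − v₂²)/(2g) = (3.75² − 1.11²)/(2 × 9.81) = 0.6539 m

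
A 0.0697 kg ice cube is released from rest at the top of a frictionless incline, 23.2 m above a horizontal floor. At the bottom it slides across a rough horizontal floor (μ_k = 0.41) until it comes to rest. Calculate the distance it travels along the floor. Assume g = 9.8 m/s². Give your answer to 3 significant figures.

d = 56.6 m

Energy bookkeeping (friction removes W_f = μ_k N d):
At rest all PE has been dissipated by friction: mgh = μ_k m g d
d = h/μ_k = 23.2/0.41 = 56.59 m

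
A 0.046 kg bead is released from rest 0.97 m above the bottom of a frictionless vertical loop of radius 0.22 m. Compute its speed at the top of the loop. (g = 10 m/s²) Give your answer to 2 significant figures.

Energy conservation: mgh = ½mv_top² + mg(2r)
v_top² = 2g(h − 2r) = 2(10)(0.97 − 0.4400) = 10.60
v_top = 3.256 m/s

v = 3.3 m/s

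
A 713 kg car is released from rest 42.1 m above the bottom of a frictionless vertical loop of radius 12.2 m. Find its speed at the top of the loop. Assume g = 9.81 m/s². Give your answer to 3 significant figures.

Energy conservation: mgh = ½mv_top² + mg(2r)
v_top² = 2g(h − 2r) = 2(9.81)(42.1 − 24.40) = 347.3
v_top = 18.64 m/s

v = 18.6 m/s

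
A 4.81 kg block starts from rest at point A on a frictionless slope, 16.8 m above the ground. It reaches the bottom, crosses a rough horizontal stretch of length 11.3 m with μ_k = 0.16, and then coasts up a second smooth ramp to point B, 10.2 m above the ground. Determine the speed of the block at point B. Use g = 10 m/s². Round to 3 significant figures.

v = 9.79 m/s

Energy at A: mgh₁ = (4.81)(10)(16.8) = 808.08 J
Friction loss: W_f = μ_k mg d = 86.96 J
At B: ½mv² + mgh₂ = mgh₁ − W_f
½mv² = 808.08 − 86.96 − 490.62 = 230.50 J
v = √(2 × 230.50/4.81) = 9.790 m/s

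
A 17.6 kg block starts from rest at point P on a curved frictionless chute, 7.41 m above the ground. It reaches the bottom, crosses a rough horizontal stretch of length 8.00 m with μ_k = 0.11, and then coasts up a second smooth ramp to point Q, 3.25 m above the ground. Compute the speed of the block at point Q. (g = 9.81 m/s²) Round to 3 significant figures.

v = 8.02 m/s

Energy at P: mgh₁ = (17.6)(9.81)(7.41) = 1279.4 J
Friction loss: W_f = μ_k mg d = 151.9 J
At Q: ½mv² + mgh₂ = mgh₁ − W_f
½mv² = 1279.4 − 151.9 − 561.13 = 566.31 J
v = √(2 × 566.31/17.6) = 8.022 m/s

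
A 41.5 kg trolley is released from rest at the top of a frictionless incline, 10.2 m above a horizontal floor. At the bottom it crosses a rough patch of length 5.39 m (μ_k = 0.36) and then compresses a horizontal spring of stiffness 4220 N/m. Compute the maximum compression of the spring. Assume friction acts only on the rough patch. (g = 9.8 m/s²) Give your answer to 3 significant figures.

Initial energy: E₁ = mgh = (41.5)(9.8)(10.2) = 4148.3 J
Friction removes W_f = μ_k mg d = (0.36)(41.5)(9.8)(5.39) = 789.2 J
Energy reaching the spring: E = 4148.3 − 789.2 = 3359.2 J
At max compression ½kx² = E ⇒ x = √(2E/k) = √(2 × 3359.2/4220) = 1.262 m

x = 1.26 m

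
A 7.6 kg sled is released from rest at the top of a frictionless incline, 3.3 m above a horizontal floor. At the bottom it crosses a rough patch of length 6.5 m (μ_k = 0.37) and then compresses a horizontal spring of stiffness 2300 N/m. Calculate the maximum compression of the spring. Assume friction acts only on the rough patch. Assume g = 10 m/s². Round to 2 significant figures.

x = 0.24 m

Initial energy: E₁ = mgh = (7.6)(10)(3.3) = 250.80 J
Friction removes W_f = μ_k mg d = (0.37)(7.6)(10)(6.5) = 182.8 J
Energy reaching the spring: E = 250.80 − 182.8 = 68.020 J
At max compression ½kx² = E ⇒ x = √(2E/k) = √(2 × 68.020/2300) = 0.2432 m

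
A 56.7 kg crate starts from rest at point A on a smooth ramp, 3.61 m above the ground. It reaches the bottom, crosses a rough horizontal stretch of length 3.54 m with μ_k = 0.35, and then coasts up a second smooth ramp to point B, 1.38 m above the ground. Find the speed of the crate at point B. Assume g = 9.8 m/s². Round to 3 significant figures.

v = 4.41 m/s

Energy at A: mgh₁ = (56.7)(9.8)(3.61) = 2005.9 J
Friction loss: W_f = μ_k mg d = 688.5 J
At B: ½mv² + mgh₂ = mgh₁ − W_f
½mv² = 2005.9 − 688.5 − 766.81 = 550.66 J
v = √(2 × 550.66/56.7) = 4.407 m/s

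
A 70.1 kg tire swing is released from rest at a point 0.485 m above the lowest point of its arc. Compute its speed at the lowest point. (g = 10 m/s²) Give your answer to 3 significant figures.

By conservation of mechanical energy, mgh = ½mv²
v = √(2gh) = √(2 × 10 × 0.485) = √9.7000 = 3.114 m/s

v = 3.11 m/s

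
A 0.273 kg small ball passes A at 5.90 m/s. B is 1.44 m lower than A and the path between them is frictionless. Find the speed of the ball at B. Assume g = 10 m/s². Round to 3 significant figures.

Mechanical energy is conserved (no friction): ½mv₀² + mgh = ½mv²
v² = v₀² + 2gh = (5.90)² + 2(10)(1.44) = 63.610
v = √63.610 = 7.976 m/s

v = 7.98 m/s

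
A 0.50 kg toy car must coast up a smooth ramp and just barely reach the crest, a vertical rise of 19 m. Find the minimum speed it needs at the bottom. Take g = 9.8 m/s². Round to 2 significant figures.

v = 19 m/s

At the top it is momentarily at rest, so all KE converts to PE: ½mv² = mgh
v = √(2gh) = √(2 × 9.8 × 19) = 19.30 m/s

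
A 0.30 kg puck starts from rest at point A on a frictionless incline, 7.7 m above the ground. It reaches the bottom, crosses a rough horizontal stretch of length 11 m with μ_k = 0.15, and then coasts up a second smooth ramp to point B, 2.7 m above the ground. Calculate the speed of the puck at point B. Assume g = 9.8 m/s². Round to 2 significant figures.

v = 8.1 m/s

Energy at A: mgh₁ = (0.30)(9.8)(7.7) = 22.638 J
Friction loss: W_f = μ_k mg d = 4.851 J
At B: ½mv² + mgh₂ = mgh₁ − W_f
½mv² = 22.638 − 4.851 − 7.9380 = 9.8490 J
v = √(2 × 9.8490/0.30) = 8.103 m/s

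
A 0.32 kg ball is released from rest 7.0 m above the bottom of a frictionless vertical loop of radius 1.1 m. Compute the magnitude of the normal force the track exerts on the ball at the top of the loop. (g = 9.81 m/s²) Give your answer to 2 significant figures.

Energy from release to top (height 2r): mgh = ½mv_top² + mg(2r)
v_top² = 2g(h − 2r) = 2(9.81)(7.0 − 2.200) = 94.176 m²/s²
At the top, both N and weight point toward the centre: N + mg = mv_top²/r
N = m(v_top²/r − g) = 0.32(94.176/1.1 − 9.81) = 24.26 N

N = 24 N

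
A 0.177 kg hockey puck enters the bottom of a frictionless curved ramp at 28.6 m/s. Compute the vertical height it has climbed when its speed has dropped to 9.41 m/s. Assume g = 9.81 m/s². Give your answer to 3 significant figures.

h = 37.2 m

Energy balance between the two points: ½mv₁² = ½mv₂² + mgh
h = (v₁² − v₂²)/(2g) = (28.6² − 9.41²)/(2 × 9.81) = 37.18 m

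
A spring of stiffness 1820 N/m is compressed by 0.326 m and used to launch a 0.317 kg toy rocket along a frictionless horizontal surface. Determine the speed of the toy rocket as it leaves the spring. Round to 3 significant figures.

The toy rocket leaves the spring when the spring is at natural length, so ½kx² = ½mv²
v = x√(k/m) = 0.326 × √(1820/0.317) = 24.70 m/s

v = 24.7 m/s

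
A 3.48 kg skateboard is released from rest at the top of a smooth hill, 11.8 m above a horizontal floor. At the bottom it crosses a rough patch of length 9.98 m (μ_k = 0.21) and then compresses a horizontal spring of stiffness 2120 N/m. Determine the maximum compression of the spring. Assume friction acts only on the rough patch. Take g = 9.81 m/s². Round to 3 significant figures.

x = 0.559 m

Initial energy: E₁ = mgh = (3.48)(9.81)(11.8) = 402.84 J
Friction removes W_f = μ_k mg d = (0.21)(3.48)(9.81)(9.98) = 71.55 J
Energy reaching the spring: E = 402.84 − 71.55 = 331.29 J
At max compression ½kx² = E ⇒ x = √(2E/k) = √(2 × 331.29/2120) = 0.5591 m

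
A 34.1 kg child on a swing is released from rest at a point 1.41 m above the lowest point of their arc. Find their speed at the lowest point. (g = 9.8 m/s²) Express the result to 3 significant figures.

By conservation of mechanical energy, mgh = ½mv²
v = √(2gh) = √(2 × 9.8 × 1.41) = √27.636 = 5.257 m/s

v = 5.26 m/s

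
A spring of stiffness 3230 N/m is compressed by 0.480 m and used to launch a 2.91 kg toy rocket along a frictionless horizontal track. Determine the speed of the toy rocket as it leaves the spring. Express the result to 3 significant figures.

v = 16.0 m/s

The toy rocket leaves the spring when the spring is at natural length, so ½kx² = ½mv²
v = x√(k/m) = 0.480 × √(3230/2.91) = 15.99 m/s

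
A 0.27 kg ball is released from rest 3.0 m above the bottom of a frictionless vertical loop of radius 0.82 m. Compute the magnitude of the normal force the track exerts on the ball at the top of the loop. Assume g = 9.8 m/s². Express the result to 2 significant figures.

N = 6.1 N

Energy from release to top (height 2r): mgh = ½mv_top² + mg(2r)
v_top² = 2g(h − 2r) = 2(9.8)(3.0 − 1.640) = 26.656 m²/s²
At the top, both N and weight point toward the centre: N + mg = mv_top²/r
N = m(v_top²/r − g) = 0.27(26.656/0.82 − 9.8) = 6.131 N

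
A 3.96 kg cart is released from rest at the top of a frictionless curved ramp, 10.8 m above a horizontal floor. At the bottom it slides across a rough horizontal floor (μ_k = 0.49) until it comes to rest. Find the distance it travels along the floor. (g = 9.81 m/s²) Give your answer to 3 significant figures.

d = 22.0 m

Applying the work–energy principle:
At rest all PE has been dissipated by friction: mgh = μ_k m g d
d = h/μ_k = 10.8/0.49 = 22.04 m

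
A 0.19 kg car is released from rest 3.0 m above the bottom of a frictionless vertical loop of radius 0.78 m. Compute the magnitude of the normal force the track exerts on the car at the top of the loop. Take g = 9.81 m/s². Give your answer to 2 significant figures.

Energy from release to top (height 2r): mgh = ½mv_top² + mg(2r)
v_top² = 2g(h − 2r) = 2(9.81)(3.0 − 1.560) = 28.253 m²/s²
At the top, both N and weight point toward the centre: N + mg = mv_top²/r
N = m(v_top²/r − g) = 0.19(28.253/0.78 − 9.81) = 5.018 N

N = 5.0 N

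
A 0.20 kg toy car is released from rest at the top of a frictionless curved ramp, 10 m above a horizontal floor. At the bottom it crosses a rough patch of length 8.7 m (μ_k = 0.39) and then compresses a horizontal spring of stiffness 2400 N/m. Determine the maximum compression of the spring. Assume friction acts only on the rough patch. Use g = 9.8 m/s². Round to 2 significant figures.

x = 0.10 m

Initial energy: E₁ = mgh = (0.20)(9.8)(10) = 19.600 J
Friction removes W_f = μ_k mg d = (0.39)(0.20)(9.8)(8.7) = 6.650 J
Energy reaching the spring: E = 19.600 − 6.650 = 12.950 J
At max compression ½kx² = E ⇒ x = √(2E/k) = √(2 × 12.950/2400) = 0.1039 m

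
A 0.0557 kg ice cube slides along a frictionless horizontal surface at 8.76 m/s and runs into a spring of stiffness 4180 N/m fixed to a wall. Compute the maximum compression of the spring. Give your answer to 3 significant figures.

Conservation of energy between contact and max compression: ½mv² = ½kx²
x = v√(m/k) = 8.76 × √(0.0557/4180) = 0.03198 m

x = 0.0320 m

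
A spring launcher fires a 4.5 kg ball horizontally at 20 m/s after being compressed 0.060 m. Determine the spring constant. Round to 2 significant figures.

k = 500000 N/m

½kx² = ½mv²
k = mv²/x² = (4.5)(20)²/(0.060)² = 500000 N/m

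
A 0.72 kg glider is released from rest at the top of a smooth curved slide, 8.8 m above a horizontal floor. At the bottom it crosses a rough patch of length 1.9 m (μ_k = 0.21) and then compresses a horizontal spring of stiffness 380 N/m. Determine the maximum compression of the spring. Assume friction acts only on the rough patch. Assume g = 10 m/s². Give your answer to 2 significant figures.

x = 0.56 m

Initial energy: E₁ = mgh = (0.72)(10)(8.8) = 63.360 J
Friction removes W_f = μ_k mg d = (0.21)(0.72)(10)(1.9) = 2.873 J
Energy reaching the spring: E = 63.360 − 2.873 = 60.487 J
At max compression ½kx² = E ⇒ x = √(2E/k) = √(2 × 60.487/380) = 0.5642 m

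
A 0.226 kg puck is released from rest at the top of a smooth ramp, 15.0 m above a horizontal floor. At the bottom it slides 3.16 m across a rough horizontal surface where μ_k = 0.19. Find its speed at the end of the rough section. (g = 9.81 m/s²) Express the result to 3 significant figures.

Applying the work–energy principle:
mgh = ½mv² + μ_k m g d
W_f = μ_k mg d = (0.19)(0.226)(9.81)(3.16) = 1.331 J
½mv² = mgh − W_f = 33.256 − 1.331 = 31.925 J
v = √(2 × 31.925/0.226) = 16.81 m/s

v = 16.8 m/s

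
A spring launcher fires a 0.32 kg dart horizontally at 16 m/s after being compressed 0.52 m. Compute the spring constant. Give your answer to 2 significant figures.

½kx² = ½mv²
k = mv²/x² = (0.32)(16)²/(0.52)² = 303.0 N/m

k = 300 N/m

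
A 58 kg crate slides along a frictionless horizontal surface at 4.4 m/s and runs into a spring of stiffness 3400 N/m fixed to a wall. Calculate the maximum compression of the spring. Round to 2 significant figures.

x = 0.57 m

At max compression the crate is momentarily at rest: ½mv² = ½kx²
x = v√(m/k) = 4.4 × √(58/3400) = 0.5747 m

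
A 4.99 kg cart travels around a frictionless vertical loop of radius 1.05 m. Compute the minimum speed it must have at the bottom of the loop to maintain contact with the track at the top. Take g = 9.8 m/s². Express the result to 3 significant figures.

v = 7.17 m/s

At the top: mg = mv_top²/r ⇒ v_top² = gr = 10.29 m²/s²
Energy from bottom to top (height 2r): ½mv_bot² = ½mv_top² + mg(2r)
v_bot² = gr + 4gr = 5gr = 51.45
v_bot = √(5gr) = 7.173 m/s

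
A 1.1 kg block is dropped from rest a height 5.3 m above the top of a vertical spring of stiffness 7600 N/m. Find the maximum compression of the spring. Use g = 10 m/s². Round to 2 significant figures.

Measuring PE from the top of the relaxed spring, at max compression the block has dropped H + x with zero KE, so:
mg(H + x) = ½kx²
½(7600)x² − (1.1)(10)x − (1.1)(10)(5.3) = 0
3800x² − 11.00x − 58.30 = 0
x = [11.00 + √(121.0 + 886160)]/(2 × 3800) = 0.1253 m

x = 0.13 m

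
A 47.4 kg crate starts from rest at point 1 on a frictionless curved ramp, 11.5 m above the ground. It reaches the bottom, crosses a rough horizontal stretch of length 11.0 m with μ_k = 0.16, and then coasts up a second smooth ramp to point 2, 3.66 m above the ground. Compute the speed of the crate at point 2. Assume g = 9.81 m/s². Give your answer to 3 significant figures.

v = 10.9 m/s

Energy at 1: mgh₁ = (47.4)(9.81)(11.5) = 5347.4 J
Friction loss: W_f = μ_k mg d = 818.4 J
At 2: ½mv² + mgh₂ = mgh₁ − W_f
½mv² = 5347.4 − 818.4 − 1701.9 = 2827.2 J
v = √(2 × 2827.2/47.4) = 10.92 m/s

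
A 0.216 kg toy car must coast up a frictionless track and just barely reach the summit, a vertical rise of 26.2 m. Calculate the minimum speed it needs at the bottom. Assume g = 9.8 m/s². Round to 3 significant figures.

At the top it is momentarily at rest, so all KE converts to PE: ½mv² = mgh
v = √(2gh) = √(2 × 9.8 × 26.2) = 22.66 m/s

v = 22.7 m/s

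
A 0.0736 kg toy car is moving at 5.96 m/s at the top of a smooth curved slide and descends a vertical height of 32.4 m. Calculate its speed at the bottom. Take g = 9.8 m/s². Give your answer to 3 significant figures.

v = 25.9 m/s

By conservation of mechanical energy, ½mv₀² + mgh = ½mv²
v² = v₀² + 2gh = (5.96)² + 2(9.8)(32.4) = 670.56
v = √670.56 = 25.90 m/s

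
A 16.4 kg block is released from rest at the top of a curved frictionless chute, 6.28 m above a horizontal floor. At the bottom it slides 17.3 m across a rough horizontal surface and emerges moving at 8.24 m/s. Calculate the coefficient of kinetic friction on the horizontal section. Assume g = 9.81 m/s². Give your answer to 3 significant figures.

Energy at the top = energy at the end + work done against friction:
mgh = ½mv² + μ_k m g d
mgh = 1010.4 J; ½mv² = 556.76 J
W_f = 1010.4 − 556.76 = 453.6 J
μ_k = W_f/(mg·d) = 453.6/(160.9 × 17.3) = 0.1630

μ_k = 0.163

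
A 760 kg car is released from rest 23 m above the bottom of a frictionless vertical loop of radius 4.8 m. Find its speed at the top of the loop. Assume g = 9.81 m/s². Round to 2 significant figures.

Energy conservation: mgh = ½mv_top² + mg(2r)
v_top² = 2g(h − 2r) = 2(9.81)(23 − 9.600) = 262.9
v_top = 16.21 m/s

v = 16 m/s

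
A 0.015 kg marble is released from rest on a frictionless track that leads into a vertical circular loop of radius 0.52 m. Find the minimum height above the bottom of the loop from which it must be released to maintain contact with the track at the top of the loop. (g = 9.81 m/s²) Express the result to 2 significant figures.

At the top, for minimum speed gravity alone supplies the centripetal force: mg = mv_top²/r ⇒ v_top² = gr = 5.101 m²/s²
Energy conservation from release height h to the top (height 2r): mgh = ½mv_top² + mg(2r)
h = v_top²/(2g) + 2r = r/2 + 2r = 5r/2 = 1.300 m

h = 1.3 m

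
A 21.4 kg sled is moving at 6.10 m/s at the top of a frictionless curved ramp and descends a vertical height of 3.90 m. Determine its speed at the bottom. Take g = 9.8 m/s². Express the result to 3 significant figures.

Equating total energy at the two states: ½mv₀² + mgh = ½mv²
v² = v₀² + 2gh = (6.10)² + 2(9.8)(3.90) = 113.65
v = √113.65 = 10.66 m/s

v = 10.7 m/s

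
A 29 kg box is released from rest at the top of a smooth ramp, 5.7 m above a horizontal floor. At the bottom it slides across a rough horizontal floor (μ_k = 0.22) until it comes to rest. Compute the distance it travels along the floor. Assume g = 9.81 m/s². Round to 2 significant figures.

d = 26 m

Energy bookkeeping (friction removes W_f = μ_k N d):
At rest all PE has been dissipated by friction: mgh = μ_k m g d
d = h/μ_k = 5.7/0.22 = 25.91 m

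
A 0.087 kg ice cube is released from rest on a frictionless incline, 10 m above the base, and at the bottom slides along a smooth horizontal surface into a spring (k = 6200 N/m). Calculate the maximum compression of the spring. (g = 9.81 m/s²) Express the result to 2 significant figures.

Energy conservation (no friction) from release to max compression: mgh = ½kx²
x = √(2mgh/k) = √(2 × 0.087 × 9.81 × 10 / 6200) = 0.05247 m

x = 0.052 m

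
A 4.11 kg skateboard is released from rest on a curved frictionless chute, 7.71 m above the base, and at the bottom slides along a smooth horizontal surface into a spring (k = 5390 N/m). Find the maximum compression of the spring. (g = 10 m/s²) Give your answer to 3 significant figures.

Gravitational PE at the top equals spring PE at max compression: mgh = ½kx²
x = √(2mgh/k) = √(2 × 4.11 × 10 × 7.71 / 5390) = 0.3429 m

x = 0.343 m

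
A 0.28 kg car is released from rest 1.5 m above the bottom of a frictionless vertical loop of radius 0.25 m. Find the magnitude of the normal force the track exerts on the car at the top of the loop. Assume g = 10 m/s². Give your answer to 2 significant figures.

N = 20 N

Energy from release to top (height 2r): mgh = ½mv_top² + mg(2r)
v_top² = 2g(h − 2r) = 2(10)(1.5 − 0.5000) = 20.000 m²/s²
At the top, both N and weight point toward the centre: N + mg = mv_top²/r
N = m(v_top²/r − g) = 0.28(20.000/0.25 − 10) = 19.60 N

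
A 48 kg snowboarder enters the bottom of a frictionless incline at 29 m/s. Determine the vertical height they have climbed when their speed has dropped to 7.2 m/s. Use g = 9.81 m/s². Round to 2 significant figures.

Conservation of energy: ½mv₁² = ½mv₂² + mgh
h = (v₁² − v₂²)/(2g) = (29² − 7.2²)/(2 × 9.81) = 40.22 m

h = 40 m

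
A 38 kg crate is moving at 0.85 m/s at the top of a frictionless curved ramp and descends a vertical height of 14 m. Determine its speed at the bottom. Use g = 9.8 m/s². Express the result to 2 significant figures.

v = 17 m/s

Equating total energy at the two states: ½mv₀² + mgh = ½mv²
v² = v₀² + 2gh = (0.85)² + 2(9.8)(14) = 275.12
v = √275.12 = 16.59 m/s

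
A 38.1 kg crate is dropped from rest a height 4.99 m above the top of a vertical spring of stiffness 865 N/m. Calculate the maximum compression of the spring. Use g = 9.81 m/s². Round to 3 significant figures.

x = 2.55 m

Take the reference level at the top of the uncompressed spring. At max compression the crate has fallen H + x and is momentarily at rest:
mg(H + x) = ½kx²
½(865)x² − (38.1)(9.81)x − (38.1)(9.81)(4.99) = 0
432.5x² − 373.8x − 1865 = 0
x = [373.8 + √(139697 + 3.2266e+06)]/(2 × 432.5) = 2.553 m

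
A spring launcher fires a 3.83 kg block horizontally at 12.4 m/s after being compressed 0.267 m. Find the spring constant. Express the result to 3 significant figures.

k = 8260 N/m

Spring PE at full compression equals KE at release: ½kx² = ½mv²
k = mv²/x² = (3.83)(12.4)²/(0.267)² = 8261 N/m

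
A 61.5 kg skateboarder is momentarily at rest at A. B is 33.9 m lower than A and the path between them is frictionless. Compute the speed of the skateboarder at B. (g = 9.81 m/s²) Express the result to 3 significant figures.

v = 25.8 m/s

By conservation of mechanical energy, mgh = ½mv²
v = √(2gh) = √(2 × 9.81 × 33.9) = √665.12 = 25.79 m/s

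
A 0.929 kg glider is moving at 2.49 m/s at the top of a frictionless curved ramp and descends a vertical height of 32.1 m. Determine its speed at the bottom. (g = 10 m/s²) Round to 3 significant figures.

v = 25.5 m/s

Energy conservation between the two points: ½mv₀² + mgh = ½mv²
v² = v₀² + 2gh = (2.49)² + 2(10)(32.1) = 648.20
v = √648.20 = 25.46 m/s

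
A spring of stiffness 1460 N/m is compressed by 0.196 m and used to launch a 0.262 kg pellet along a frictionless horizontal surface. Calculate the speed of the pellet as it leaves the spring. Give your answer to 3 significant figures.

The pellet leaves the spring when the spring is at natural length, so ½kx² = ½mv²
v = x√(k/m) = 0.196 × √(1460/0.262) = 14.63 m/s

v = 14.6 m/s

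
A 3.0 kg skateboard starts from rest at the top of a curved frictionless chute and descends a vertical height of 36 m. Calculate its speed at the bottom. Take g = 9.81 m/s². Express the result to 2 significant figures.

v = 27 m/s

Equating total energy at the two states: mgh = ½mv²
v = √(2gh) = √(2 × 9.81 × 36) = √706.32 = 26.58 m/s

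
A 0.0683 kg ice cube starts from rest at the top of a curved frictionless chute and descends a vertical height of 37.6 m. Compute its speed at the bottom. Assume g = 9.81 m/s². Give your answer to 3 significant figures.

v = 27.2 m/s

Mechanical energy is conserved (no friction): mgh = ½mv²
The mass cancels from both sides.
v = √(2gh) = √(2 × 9.81 × 37.6) = √737.71 = 27.16 m/s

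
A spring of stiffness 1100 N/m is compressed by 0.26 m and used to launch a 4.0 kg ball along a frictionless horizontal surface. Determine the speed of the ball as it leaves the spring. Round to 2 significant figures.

v = 4.3 m/s

Conservation of energy: ½kx² = ½mv²
v = x√(k/m) = 0.26 × √(1100/4.0) = 4.312 m/s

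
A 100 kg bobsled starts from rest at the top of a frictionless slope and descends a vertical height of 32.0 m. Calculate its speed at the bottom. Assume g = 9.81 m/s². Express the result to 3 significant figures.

v = 25.1 m/s

By conservation of mechanical energy, mgh = ½mv²
The mass cancels from both sides.
v = √(2gh) = √(2 × 9.81 × 32.0) = √627.84 = 25.06 m/s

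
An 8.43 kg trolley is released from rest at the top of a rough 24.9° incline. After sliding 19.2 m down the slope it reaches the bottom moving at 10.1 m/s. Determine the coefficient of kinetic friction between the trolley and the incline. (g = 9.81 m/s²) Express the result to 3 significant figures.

Energy balance down the incline: mg L sinθ − ½mv² = μ_k (mg cosθ) L
mgL sinθ = 668.52 J; ½mv² = 429.97 J
W_f = 668.52 − 429.97 = 238.6 J
μ_k = W_f/(mg cosθ · L) = 238.6/(75.01 × 19.2) = 0.1656

μ_k = 0.166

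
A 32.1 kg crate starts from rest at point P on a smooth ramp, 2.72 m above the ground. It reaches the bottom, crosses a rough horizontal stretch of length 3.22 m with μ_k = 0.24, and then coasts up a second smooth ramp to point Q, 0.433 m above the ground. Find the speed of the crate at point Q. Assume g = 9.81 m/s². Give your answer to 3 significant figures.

Energy at P: mgh₁ = (32.1)(9.81)(2.72) = 856.53 J
Friction loss: W_f = μ_k mg d = 243.4 J
At Q: ½mv² + mgh₂ = mgh₁ − W_f
½mv² = 856.53 − 243.4 − 136.35 = 476.82 J
v = √(2 × 476.82/32.1) = 5.451 m/s

v = 5.45 m/s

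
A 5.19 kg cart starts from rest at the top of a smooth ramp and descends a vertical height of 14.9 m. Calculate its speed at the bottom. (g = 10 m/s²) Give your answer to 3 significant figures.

v = 17.3 m/s

Equating total energy at the two states: mgh = ½mv²
The mass cancels from both sides.
v = √(2gh) = √(2 × 10 × 14.9) = √298.00 = 17.26 m/s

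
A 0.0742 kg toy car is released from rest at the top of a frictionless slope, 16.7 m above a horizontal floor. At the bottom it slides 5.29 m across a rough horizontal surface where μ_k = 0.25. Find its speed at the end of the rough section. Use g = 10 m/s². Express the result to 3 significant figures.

v = 17.5 m/s

Applying the work–energy principle:
mgh = ½mv² + μ_k m g d
W_f = μ_k mg d = (0.25)(0.0742)(10)(5.29) = 0.9813 J
½mv² = mgh − W_f = 12.391 − 0.9813 = 11.410 J
v = √(2 × 11.410/0.0742) = 17.54 m/s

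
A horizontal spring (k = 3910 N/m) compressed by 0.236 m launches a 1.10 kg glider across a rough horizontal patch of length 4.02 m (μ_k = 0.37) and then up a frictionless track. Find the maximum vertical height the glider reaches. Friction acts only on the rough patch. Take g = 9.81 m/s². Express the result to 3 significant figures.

Spring energy: E₀ = ½kx² = ½(3910)(0.236)² = 108.89 J
Friction: W_f = μ_k mg d = (0.37)(1.10)(9.81)(4.02) = 16.05 J
Energy at base of ramp: E = 108.89 − 16.05 = 92.835 J
At max height all remaining energy is PE: mgh = E ⇒ h = E/(mg) = 92.835/(1.10 × 9.81) = 8.603 m

h = 8.60 m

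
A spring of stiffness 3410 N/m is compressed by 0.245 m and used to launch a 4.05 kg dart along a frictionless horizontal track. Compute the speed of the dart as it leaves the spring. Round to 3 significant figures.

v = 7.11 m/s

Spring PE converts entirely to kinetic energy: ½kx² = ½mv²
v = x√(k/m) = 0.245 × √(3410/4.05) = 7.109 m/s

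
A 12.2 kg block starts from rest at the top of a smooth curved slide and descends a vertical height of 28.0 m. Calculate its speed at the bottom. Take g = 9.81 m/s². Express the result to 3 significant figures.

v = 23.4 m/s

By conservation of mechanical energy, mgh = ½mv²
The mass cancels from both sides.
v = √(2gh) = √(2 × 9.81 × 28.0) = √549.36 = 23.44 m/s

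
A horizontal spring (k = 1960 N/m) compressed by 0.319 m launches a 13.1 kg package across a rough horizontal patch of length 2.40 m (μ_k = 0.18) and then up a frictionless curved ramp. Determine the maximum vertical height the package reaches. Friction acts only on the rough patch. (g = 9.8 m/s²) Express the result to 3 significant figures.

h = 0.345 m

Spring energy: E₀ = ½kx² = ½(1960)(0.319)² = 99.726 J
Friction: W_f = μ_k mg d = (0.18)(13.1)(9.8)(2.40) = 55.46 J
Energy at base of ramp: E = 99.726 − 55.46 = 44.266 J
At max height all remaining energy is PE: mgh = E ⇒ h = E/(mg) = 44.266/(13.1 × 9.8) = 0.3448 m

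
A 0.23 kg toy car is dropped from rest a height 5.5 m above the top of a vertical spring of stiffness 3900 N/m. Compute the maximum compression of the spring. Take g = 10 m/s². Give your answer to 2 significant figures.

x = 0.081 m

Measuring PE from the top of the relaxed spring, at max compression the car has dropped H + x with zero KE, so:
mg(H + x) = ½kx²
½(3900)x² − (0.23)(10)x − (0.23)(10)(5.5) = 0
1950x² − 2.300x − 12.65 = 0
x = [2.300 + √(5.290 + 98670)]/(2 × 1950) = 0.08113 m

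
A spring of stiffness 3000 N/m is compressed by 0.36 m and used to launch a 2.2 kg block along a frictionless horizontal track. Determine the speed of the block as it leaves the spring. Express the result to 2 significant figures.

v = 13 m/s

The block leaves the spring when the spring is at natural length, so ½kx² = ½mv²
v = x√(k/m) = 0.36 × √(3000/2.2) = 13.29 m/s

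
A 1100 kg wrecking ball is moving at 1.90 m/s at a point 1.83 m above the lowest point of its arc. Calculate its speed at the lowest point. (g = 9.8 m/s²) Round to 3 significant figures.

By conservation of mechanical energy, ½mv₀² + mgh = ½mv²
v² = v₀² + 2gh = (1.90)² + 2(9.8)(1.83) = 39.478
v = √39.478 = 6.283 m/s

v = 6.28 m/s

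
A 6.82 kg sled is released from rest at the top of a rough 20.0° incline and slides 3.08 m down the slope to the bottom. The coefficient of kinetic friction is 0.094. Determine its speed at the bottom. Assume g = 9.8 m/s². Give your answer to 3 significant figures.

Work–energy: mg(L sinθ) − μ_k(mg cosθ)L = ½mv²
mgh = mgL sinθ = (6.82)(9.8)(3.08)sin20.0° = 70.407 J
W_f = μ_k mg cosθ · L = (0.094)(6.82)(9.8)cos20.0°·3.08 = 18.18 J
½mv² = 70.407 − 18.18 = 52.223 J
v = √(2 × 52.223/6.82) = 3.913 m/s

v = 3.91 m/s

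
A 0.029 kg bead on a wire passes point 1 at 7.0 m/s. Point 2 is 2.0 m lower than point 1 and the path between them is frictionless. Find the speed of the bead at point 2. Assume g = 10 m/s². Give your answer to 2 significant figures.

Mechanical energy is conserved (no friction): ½mv₀² + mgh = ½mv²
v² = v₀² + 2gh = (7.0)² + 2(10)(2.0) = 89.000
v = √89.000 = 9.434 m/s

v = 9.4 m/s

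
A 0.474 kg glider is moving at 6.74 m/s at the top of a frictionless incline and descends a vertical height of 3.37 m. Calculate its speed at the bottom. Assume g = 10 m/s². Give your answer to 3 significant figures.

v = 10.6 m/s

Mechanical energy is conserved (no friction): ½mv₀² + mgh = ½mv²
The mass cancels from both sides.
v² = v₀² + 2gh = (6.74)² + 2(10)(3.37) = 112.83
v = √112.83 = 10.62 m/s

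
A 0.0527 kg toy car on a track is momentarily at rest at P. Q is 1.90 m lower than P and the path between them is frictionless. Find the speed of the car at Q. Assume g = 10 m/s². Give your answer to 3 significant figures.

v = 6.16 m/s

Energy conservation between the two points: mgh = ½mv²
v = √(2gh) = √(2 × 10 × 1.90) = √38.000 = 6.164 m/s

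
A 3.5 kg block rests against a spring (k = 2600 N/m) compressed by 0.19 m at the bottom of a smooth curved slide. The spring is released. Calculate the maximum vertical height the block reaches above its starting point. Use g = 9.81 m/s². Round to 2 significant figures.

All spring PE becomes gravitational PE at the highest point: ½kx² = mgh
h = kx²/(2mg) = (2600)(0.19)²/(2 × 3.5 × 9.81) = 1.367 m

h = 1.4 m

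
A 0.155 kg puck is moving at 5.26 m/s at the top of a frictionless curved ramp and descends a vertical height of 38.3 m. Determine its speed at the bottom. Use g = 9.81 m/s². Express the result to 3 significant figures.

By conservation of mechanical energy, ½mv₀² + mgh = ½mv²
v² = v₀² + 2gh = (5.26)² + 2(9.81)(38.3) = 779.11
v = √779.11 = 27.91 m/s

v = 27.9 m/s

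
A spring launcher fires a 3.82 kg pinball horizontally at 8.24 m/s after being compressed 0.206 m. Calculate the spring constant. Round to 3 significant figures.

Energy stored in the spring equals the launch KE: ½kx² = ½mv²
k = mv²/x² = (3.82)(8.24)²/(0.206)² = 6112 N/m

k = 6110 N/m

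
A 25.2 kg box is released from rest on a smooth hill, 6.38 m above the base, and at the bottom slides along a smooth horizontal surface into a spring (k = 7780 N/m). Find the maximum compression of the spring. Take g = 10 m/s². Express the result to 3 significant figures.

x = 0.643 m

Gravitational PE at the top equals spring PE at max compression: mgh = ½kx²
x = √(2mgh/k) = √(2 × 25.2 × 10 × 6.38 / 7780) = 0.6429 m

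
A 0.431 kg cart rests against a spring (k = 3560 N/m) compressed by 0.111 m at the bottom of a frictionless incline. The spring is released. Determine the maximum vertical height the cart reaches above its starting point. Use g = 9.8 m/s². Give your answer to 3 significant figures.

Energy conservation from release to the highest point: ½kx² = mgh
h = kx²/(2mg) = (3560)(0.111)²/(2 × 0.431 × 9.8) = 5.192 m

h = 5.19 m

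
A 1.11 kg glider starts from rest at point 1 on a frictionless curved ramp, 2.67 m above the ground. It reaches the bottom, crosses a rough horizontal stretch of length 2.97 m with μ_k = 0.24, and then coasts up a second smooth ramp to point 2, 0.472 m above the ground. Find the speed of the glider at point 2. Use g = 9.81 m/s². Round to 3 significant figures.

Energy at 1: mgh₁ = (1.11)(9.81)(2.67) = 29.074 J
Friction loss: W_f = μ_k mg d = 7.762 J
At 2: ½mv² + mgh₂ = mgh₁ − W_f
½mv² = 29.074 − 7.762 − 5.1397 = 16.172 J
v = √(2 × 16.172/1.11) = 5.398 m/s

v = 5.40 m/s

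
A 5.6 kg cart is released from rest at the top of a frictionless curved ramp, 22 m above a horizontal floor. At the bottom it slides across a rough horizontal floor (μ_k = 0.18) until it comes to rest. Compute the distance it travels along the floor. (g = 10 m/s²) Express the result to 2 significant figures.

Energy at the top = energy at the end + work done against friction:
At rest all PE has been dissipated by friction: mgh = μ_k m g d
d = h/μ_k = 22/0.18 = 122.2 m

d = 120 m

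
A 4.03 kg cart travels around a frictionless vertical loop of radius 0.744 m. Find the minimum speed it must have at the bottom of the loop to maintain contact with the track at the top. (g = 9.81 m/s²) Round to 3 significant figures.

At the top: mg = mv_top²/r ⇒ v_top² = gr = 7.299 m²/s²
Energy from bottom to top (height 2r): ½mv_bot² = ½mv_top² + mg(2r)
v_bot² = gr + 4gr = 5gr = 36.49
v_bot = √(5gr) = 6.041 m/s

v = 6.04 m/s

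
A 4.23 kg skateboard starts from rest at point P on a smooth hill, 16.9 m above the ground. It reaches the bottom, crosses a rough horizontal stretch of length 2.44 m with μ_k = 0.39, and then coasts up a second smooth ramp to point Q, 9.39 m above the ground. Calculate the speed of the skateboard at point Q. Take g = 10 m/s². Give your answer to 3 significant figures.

Energy at P: mgh₁ = (4.23)(10)(16.9) = 714.87 J
Friction loss: W_f = μ_k mg d = 40.25 J
At Q: ½mv² + mgh₂ = mgh₁ − W_f
½mv² = 714.87 − 40.25 − 397.20 = 277.42 J
v = √(2 × 277.42/4.23) = 11.45 m/s

v = 11.5 m/s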